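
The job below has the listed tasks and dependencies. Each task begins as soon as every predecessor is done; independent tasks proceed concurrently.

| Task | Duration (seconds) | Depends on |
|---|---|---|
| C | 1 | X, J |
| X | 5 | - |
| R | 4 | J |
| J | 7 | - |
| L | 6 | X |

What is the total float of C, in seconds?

Critical path: J→R = 7+4 = 11, so the finish is 11 seconds.
Longest path through C: 8 seconds (earliest finish 8, latest finish 11).
So C can slip 11 − 8 = 3 seconds.

3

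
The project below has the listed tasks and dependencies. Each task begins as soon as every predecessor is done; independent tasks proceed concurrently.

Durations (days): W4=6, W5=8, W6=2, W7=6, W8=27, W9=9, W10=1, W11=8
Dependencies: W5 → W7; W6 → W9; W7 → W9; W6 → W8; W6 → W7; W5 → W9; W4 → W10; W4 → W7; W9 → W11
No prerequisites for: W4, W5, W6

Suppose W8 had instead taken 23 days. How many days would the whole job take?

31

Actual critical path: W5→W7→W9→W11 = 8+6+9+8 = 31 ⇒ 31 days.
W8 has 2 days of float (longest path through it is 29).
That remains the longest chain; total 31 days.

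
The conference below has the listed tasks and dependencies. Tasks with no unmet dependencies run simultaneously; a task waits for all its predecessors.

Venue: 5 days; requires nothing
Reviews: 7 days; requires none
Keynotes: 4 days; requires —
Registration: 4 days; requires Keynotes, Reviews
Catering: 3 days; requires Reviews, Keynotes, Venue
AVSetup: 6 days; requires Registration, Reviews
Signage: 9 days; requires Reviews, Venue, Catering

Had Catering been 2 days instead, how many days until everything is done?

Actual critical path: Reviews→Catering→Signage = 7+3+9 = 19 ⇒ 19 days.
Catering is on the critical path; changing it to 2 makes that path 18 days.
That remains the longest chain; total 18 days.

18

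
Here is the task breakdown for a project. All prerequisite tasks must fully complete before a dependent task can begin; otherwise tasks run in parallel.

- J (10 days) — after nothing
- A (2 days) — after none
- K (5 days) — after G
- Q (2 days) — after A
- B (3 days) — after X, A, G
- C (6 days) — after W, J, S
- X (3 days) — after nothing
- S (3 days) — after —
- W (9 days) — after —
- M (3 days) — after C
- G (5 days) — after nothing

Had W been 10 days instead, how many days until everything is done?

The binding path is J→C→M = 10+6+3 = 19; finish at 19 days.
W is off the critical path — its longest chain is 18 days, giving 1 of slack.
No other chain overtakes it, so the finish is 19 days.

19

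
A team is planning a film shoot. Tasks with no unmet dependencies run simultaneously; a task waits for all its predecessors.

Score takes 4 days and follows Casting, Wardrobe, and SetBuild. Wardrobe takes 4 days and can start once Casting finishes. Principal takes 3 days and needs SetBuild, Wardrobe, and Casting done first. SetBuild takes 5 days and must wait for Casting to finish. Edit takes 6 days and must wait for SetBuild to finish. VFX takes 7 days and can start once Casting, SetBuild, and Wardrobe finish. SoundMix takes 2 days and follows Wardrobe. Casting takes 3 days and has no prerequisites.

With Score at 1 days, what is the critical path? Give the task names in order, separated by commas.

The binding path is Casting→SetBuild→VFX = 3+5+7 = 15; finish at 15 days.
The longest path through Score is only 12 days, so Score has float 3.
No other chain overtakes it, so the finish is 15 days.

Casting, SetBuild, VFX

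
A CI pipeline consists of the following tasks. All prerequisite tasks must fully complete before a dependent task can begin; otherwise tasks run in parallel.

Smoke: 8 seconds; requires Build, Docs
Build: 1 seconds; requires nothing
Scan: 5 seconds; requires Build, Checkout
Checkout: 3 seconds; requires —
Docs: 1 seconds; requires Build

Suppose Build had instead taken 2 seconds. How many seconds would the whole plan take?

11

Critical path before the change: Build→Docs→Smoke = 1+1+8 = 10 giving 10 seconds.
Build is on the critical path; changing it to 2 makes that path 11 seconds.
That remains the longest chain; total 11 seconds.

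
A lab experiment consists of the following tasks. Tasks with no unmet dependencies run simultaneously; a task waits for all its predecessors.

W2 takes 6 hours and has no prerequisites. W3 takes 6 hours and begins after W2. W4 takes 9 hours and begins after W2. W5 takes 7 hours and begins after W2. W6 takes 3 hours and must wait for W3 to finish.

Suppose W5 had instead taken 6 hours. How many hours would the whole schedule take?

The binding path is W2→W3→W6 = 6+6+3 = 15; finish at 15 hours.
W5 is off the critical path — its longest chain is 13 hours, giving 2 of slack.
The critical path is still W2→W3→W6; finish is now 15 hours.

15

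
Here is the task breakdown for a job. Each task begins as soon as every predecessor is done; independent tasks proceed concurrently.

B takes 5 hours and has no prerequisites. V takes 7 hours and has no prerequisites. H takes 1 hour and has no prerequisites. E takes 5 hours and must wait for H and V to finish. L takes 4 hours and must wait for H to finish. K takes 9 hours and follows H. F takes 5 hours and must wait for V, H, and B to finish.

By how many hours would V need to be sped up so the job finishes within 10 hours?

Current finish: 12 hours; target: 10.
V is on every critical path, so each hour cut from V cuts the finish by one (this holds down to a finish of 10).
Need 12 − 10 = 2 hours off V → V becomes 5 hours, finish becomes 10.

2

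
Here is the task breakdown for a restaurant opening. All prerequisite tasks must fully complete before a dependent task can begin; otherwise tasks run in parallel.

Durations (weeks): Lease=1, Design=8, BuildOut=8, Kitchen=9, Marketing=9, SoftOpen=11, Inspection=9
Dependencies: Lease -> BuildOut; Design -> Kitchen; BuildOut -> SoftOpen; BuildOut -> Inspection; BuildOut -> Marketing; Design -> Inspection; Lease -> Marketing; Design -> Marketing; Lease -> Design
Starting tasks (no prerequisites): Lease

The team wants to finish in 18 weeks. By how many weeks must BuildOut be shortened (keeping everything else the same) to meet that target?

2

Current finish: 20 weeks; target: 18.
BuildOut is on every critical path, so each week cut from BuildOut cuts the finish by one (this holds down to a finish of 18).
Need 20 − 18 = 2 weeks off BuildOut → BuildOut becomes 6 weeks, finish becomes 18.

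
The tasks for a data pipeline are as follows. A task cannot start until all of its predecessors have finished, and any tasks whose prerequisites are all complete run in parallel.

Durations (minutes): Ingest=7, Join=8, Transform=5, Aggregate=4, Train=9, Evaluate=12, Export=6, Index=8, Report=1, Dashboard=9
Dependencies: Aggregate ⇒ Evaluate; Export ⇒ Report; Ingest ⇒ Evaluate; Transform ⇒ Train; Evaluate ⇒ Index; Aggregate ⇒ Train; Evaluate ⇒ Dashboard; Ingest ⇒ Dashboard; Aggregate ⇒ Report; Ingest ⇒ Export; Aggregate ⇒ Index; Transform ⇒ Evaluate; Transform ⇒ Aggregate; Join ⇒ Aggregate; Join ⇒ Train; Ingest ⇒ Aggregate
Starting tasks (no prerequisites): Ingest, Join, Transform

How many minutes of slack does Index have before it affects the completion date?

Critical path: Join→Aggregate→Evaluate→Dashboard = 8+4+12+9 = 33, so the finish is 33 minutes.
Index finishes as early as 32 and must finish by 33.
Float = 33 − 32 = 1.

1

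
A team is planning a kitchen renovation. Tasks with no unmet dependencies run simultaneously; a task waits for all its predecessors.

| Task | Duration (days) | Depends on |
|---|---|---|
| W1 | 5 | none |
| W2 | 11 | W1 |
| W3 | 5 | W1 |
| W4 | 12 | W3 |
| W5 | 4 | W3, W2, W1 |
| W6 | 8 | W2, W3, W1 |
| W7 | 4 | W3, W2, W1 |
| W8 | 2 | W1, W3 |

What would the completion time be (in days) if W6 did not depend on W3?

24

Before: longest chain W1→W2→W6 = 5+11+8 = 24, finish 24.
Dropping W3→W6 doesn't change W6's earliest start (16); another predecessor still binds.
The longest chain is now W1→W2→W6 = 5+11+8 = 24, so the schedule takes 24 days.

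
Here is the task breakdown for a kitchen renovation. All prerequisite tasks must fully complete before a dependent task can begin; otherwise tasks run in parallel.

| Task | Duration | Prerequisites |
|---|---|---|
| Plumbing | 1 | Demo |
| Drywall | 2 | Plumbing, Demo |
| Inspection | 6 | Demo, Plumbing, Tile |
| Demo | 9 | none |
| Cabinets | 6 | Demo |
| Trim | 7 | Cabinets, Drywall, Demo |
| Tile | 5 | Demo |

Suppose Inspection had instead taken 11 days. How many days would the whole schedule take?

Baseline: Demo→Cabinets→Trim = 9+6+7 = 22 → 22 days.
The longest path through Inspection is only 20 days, so Inspection has float 2.
Now Demo→Tile→Inspection = 9+5+11 = 25 is longest, so the finish becomes 25 days.

25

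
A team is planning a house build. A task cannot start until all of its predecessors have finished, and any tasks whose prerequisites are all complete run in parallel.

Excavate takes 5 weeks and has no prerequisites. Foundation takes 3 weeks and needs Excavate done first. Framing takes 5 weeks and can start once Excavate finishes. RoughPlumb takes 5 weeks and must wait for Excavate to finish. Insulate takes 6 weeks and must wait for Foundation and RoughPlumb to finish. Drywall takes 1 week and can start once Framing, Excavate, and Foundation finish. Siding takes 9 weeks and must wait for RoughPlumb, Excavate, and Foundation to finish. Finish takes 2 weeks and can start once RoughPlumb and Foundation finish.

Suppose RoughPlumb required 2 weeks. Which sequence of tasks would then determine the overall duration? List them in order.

Excavate, Foundation, Siding

Baseline: Excavate→RoughPlumb→Siding = 5+5+9 = 19 → 19 weeks.
RoughPlumb lies on that path, so at 2 weeks the path becomes 16 weeks.
The binding chain switches to Excavate→Foundation→Siding = 5+3+9 = 17; finish 17 weeks.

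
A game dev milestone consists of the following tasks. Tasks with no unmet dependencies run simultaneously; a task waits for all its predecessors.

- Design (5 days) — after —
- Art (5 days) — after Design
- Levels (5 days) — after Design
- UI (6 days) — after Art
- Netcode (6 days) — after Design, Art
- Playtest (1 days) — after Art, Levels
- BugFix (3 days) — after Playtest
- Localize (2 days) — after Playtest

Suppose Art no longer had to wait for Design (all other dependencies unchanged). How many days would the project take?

14

Before: longest chain Design→Art→UI = 5+5+6 = 16, finish 16.
Without Design→Art, Art's earliest start moves from 5 to 0.
New critical path: Design→Levels→Playtest→BugFix = 5+5+1+3 = 14 ⇒ 14 days.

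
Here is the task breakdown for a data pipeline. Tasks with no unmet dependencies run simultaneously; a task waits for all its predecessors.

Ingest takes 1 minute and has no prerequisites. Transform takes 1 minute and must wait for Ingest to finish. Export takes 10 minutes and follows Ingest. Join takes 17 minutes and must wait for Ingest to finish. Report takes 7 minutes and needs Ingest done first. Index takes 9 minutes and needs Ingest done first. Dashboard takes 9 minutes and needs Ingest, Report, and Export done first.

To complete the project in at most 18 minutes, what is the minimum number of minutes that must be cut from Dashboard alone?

Current finish: 20 minutes; target: 18.
Dashboard is on every critical path, so each minute cut from Dashboard cuts the finish by one (this holds down to a finish of 18).
Need 20 − 18 = 2 minutes off Dashboard → Dashboard becomes 7 minutes, finish becomes 18.

2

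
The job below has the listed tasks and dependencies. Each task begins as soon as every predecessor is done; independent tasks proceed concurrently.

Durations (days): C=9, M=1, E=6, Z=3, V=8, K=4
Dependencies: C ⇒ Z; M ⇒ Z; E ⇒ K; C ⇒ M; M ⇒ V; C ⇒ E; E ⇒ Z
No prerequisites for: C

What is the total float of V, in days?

1

The longest chain is C→E→K = 9+6+4 = 19; overall finish 19 days.
Longest path through V: 18 days (earliest finish 18, latest finish 19).
So V can slip 19 − 18 = 1 day.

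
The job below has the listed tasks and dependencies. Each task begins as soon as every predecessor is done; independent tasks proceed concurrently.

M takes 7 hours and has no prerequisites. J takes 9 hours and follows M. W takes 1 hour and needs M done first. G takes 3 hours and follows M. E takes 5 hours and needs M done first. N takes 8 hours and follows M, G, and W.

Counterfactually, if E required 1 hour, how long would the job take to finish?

18

Actual critical path: M→G→N = 7+3+8 = 18 ⇒ 18 hours.
E has 6 hours of float (longest path through it is 12).
That remains the longest chain; total 18 hours.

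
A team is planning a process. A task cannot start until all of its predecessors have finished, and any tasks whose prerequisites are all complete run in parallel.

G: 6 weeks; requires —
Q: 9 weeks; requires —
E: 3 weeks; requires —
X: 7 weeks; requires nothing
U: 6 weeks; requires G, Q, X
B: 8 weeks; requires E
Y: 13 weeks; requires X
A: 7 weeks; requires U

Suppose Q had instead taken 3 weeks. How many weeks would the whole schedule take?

The binding path is Q→U→A = 9+6+7 = 22; finish at 22 weeks.
Q is on the critical path; changing it to 3 makes that path 16 weeks.
New critical path: X→U→A = 7+6+7 = 20 ⇒ 20 weeks.

20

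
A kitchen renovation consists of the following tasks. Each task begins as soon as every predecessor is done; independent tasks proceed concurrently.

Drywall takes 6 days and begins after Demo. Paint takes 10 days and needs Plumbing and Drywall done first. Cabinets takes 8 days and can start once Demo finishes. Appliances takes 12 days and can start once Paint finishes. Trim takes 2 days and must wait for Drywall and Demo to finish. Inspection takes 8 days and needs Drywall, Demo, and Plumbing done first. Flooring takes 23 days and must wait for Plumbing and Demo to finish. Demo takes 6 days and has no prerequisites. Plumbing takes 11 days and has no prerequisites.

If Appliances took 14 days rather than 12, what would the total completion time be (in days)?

As given, the longest chain is Demo→Drywall→Paint→Appliances = 6+6+10+12 = 34, so the finish is 34 days.
Appliances is on the critical path; changing it to 14 makes that path 36 days.
That remains the longest chain; total 36 days.

36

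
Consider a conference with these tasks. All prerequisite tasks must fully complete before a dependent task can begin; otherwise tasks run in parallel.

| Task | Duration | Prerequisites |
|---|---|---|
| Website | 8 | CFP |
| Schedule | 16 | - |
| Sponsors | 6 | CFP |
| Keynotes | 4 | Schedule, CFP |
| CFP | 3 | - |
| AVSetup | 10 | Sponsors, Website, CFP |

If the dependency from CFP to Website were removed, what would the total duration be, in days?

20

With the dependency in place, CFP→Website→AVSetup = 3+8+10 = 21 sets the finish at 21 days.
Without CFP→Website, Website's earliest start moves from 3 to 0.
New critical path: Schedule→Keynotes = 16+4 = 20 ⇒ 20 days.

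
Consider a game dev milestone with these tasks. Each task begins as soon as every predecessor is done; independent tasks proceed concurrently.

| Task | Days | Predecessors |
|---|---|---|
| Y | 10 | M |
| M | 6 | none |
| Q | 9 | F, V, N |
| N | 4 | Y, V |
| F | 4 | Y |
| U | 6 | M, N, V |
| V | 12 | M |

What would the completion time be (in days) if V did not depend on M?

Original critical path: M→V→N→Q = 6+12+4+9 = 31 ⇒ 31 days.
Without M→V, V's earliest start moves from 6 to 0.
The longest chain is now M→Y→N→Q = 6+10+4+9 = 29, so the plan takes 29 days.

29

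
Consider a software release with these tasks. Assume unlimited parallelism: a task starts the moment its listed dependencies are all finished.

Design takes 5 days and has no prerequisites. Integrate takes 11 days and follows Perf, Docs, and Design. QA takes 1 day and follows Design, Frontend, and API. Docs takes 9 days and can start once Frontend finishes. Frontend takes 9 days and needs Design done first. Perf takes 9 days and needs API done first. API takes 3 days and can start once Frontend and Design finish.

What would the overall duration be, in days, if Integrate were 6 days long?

Actual critical path: Design→Frontend→API→Perf→Integrate = 5+9+3+9+11 = 37 ⇒ 37 days.
Since Integrate is critical, the -5 change carries straight to that chain (now 32 days).
The critical path is still Design→Frontend→API→Perf→Integrate; finish is now 32 days.

32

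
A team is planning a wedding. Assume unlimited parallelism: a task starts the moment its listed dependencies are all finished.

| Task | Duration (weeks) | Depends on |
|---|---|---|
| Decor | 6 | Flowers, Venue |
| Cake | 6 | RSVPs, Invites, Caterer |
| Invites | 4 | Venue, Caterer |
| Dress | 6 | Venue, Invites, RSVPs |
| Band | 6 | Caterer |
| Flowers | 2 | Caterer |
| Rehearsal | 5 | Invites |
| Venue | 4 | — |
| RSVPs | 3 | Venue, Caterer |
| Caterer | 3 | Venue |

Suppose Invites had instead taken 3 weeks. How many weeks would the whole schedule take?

16

The binding path is Venue→Caterer→Invites→Dress = 4+3+4+6 = 17; finish at 17 weeks.
Since Invites is critical, the -1 change carries straight to that chain (now 16 weeks).
That remains the longest chain; total 16 weeks.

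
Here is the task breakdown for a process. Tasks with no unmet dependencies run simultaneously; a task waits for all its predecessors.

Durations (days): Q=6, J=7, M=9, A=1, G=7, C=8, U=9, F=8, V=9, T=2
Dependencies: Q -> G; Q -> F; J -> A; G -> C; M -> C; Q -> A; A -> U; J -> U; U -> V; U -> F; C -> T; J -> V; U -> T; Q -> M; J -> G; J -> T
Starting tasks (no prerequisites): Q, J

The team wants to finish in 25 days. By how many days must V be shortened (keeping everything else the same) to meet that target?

1

Current finish: 26 days; target: 25.
V is on every critical path, so each day cut from V cuts the finish by one (this holds down to a finish of 25).
Need 26 − 25 = 1 day off V → V becomes 8 days, finish becomes 25.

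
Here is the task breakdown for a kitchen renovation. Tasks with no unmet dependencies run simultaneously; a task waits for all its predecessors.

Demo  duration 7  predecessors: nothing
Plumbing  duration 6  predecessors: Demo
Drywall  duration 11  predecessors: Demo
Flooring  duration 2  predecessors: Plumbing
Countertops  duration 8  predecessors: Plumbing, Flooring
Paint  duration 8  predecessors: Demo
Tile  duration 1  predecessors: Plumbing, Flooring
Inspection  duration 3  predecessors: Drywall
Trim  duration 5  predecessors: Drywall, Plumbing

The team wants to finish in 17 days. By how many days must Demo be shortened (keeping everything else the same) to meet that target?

Current finish: 23 days; target: 17.
Demo is on every critical path, so each day cut from Demo cuts the finish by one (this holds down to a finish of 17).
Need 23 − 17 = 6 days off Demo → Demo becomes 1 day, finish becomes 17.

6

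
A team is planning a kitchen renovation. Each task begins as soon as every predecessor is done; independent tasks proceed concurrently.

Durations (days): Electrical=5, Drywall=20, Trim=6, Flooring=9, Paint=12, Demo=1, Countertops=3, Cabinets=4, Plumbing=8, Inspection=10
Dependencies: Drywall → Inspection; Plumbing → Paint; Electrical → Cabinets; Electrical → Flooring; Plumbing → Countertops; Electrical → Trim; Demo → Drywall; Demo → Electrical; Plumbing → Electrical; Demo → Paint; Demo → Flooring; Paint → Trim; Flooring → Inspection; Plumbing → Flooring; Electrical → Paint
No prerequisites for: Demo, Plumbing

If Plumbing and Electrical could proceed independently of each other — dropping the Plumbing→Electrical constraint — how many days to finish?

Original critical path: Plumbing→Electrical→Flooring→Inspection = 8+5+9+10 = 32 ⇒ 32 days.
Without Plumbing→Electrical, Electrical's earliest start moves from 8 to 1.
After: Demo→Drywall→Inspection = 1+20+10 = 31 → 31 days.

31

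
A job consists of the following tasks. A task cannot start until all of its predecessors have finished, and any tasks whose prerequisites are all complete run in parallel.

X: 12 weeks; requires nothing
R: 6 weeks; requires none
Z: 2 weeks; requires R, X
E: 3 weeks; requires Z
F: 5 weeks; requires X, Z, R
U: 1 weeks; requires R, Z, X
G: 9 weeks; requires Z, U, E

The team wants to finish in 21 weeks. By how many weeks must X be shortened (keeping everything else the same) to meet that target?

5

Current finish: 26 weeks; target: 21.
X is on every critical path, so each week cut from X cuts the finish by one (this holds down to a finish of 20).
Need 26 − 21 = 5 weeks off X → X becomes 7 weeks, finish becomes 21.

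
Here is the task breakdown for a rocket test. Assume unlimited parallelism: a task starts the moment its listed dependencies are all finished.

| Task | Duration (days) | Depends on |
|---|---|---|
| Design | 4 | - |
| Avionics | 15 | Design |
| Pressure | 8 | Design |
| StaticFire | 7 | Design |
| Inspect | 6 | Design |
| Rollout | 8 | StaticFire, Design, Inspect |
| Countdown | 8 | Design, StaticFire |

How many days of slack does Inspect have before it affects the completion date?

1

Design→Avionics = 4+15 = 19 sets the makespan at 19 days.
Longest path through Inspect: 18 days (earliest finish 10, latest finish 11).
Slack of Inspect = 5 − 4 = 1 day.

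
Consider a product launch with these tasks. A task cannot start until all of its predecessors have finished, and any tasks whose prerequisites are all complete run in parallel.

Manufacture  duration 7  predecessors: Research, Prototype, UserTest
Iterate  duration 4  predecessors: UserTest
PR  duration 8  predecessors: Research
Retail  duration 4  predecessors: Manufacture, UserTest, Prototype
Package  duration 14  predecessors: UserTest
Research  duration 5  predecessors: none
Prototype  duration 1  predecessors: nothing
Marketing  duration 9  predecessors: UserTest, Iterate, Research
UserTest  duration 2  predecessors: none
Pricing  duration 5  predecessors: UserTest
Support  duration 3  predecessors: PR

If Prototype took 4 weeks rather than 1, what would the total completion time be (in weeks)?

Baseline: Research→Manufacture→Retail = 5+7+4 = 16 → 16 weeks.
Prototype is off the critical path — its longest chain is 12 weeks, giving 4 of slack.
No other chain overtakes it, so the finish is 16 weeks.

16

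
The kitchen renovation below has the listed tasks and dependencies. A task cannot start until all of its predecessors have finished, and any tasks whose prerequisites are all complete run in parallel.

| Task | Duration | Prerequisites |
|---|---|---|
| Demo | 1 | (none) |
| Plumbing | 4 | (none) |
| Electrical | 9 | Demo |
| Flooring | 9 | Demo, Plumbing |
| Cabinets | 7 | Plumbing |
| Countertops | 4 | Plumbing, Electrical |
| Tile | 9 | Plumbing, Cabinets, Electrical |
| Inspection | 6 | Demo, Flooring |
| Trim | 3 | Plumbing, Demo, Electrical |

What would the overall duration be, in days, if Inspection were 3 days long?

20

Actual critical path: Plumbing→Cabinets→Tile = 4+7+9 = 20 ⇒ 20 days.
The longest path through Inspection is only 19 days, so Inspection has float 1.
No other chain overtakes it, so the finish is 20 days.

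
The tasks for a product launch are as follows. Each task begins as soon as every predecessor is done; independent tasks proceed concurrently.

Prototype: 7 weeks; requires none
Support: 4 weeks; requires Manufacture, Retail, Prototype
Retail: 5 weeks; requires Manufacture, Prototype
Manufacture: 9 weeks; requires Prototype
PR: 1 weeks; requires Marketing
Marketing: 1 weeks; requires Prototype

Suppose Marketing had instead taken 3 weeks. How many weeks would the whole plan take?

Actual critical path: Prototype→Manufacture→Retail→Support = 7+9+5+4 = 25 ⇒ 25 weeks.
The longest path through Marketing is only 9 weeks, so Marketing has float 16.
No other chain overtakes it, so the finish is 25 weeks.

25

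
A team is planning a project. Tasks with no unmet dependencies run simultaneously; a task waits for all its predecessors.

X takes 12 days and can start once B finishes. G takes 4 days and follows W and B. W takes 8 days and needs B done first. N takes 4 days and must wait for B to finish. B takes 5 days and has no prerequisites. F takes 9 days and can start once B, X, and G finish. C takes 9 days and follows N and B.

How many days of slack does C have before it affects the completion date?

8

The longest chain is B→X→F = 5+12+9 = 26; overall finish 26 days.
The longest chain containing C totals 18 days.
Slack of C = 17 − 9 = 8 days.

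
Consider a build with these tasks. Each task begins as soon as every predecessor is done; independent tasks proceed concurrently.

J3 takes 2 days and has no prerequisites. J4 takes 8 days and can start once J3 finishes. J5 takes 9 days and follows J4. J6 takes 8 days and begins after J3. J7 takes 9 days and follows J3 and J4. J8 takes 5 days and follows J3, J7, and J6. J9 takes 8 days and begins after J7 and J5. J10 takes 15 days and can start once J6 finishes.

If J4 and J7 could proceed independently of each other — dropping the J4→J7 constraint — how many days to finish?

Original critical path: J3→J4→J5→J9 = 2+8+9+8 = 27 ⇒ 27 days.
Without J4→J7, J7's earliest start moves from 10 to 2.
New critical path: J3→J4→J5→J9 = 2+8+9+8 = 27 ⇒ 27 days.

27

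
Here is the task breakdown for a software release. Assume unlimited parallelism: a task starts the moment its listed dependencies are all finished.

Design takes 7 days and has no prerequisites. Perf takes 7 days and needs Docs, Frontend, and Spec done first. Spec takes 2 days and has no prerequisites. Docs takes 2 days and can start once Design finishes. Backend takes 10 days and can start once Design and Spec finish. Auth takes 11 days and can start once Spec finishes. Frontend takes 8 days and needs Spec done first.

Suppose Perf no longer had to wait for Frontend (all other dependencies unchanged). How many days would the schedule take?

Original critical path: Spec→Frontend→Perf = 2+8+7 = 17 ⇒ 17 days.
Without Frontend→Perf, Perf's earliest start moves from 10 to 9.
After: Design→Backend = 7+10 = 17 → 17 days.

17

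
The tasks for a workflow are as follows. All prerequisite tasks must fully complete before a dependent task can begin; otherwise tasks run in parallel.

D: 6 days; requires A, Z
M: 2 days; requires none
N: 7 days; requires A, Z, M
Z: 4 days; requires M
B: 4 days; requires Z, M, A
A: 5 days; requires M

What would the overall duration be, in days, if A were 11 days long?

Critical path before the change: M→A→N = 2+5+7 = 14 giving 14 days.
A is on the critical path; changing it to 11 makes that path 20 days.
No other chain overtakes it, so the finish is 20 days.

20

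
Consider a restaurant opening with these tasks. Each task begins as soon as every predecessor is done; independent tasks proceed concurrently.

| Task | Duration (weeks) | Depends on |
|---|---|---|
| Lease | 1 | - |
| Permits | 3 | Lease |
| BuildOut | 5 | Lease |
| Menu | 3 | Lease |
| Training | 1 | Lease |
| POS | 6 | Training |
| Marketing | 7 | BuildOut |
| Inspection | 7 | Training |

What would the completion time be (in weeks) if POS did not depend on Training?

Before: longest chain Lease→BuildOut→Marketing = 1+5+7 = 13, finish 13.
Without Training→POS, POS's earliest start moves from 2 to 0.
The longest chain is now Lease→BuildOut→Marketing = 1+5+7 = 13, so the job takes 13 weeks.

13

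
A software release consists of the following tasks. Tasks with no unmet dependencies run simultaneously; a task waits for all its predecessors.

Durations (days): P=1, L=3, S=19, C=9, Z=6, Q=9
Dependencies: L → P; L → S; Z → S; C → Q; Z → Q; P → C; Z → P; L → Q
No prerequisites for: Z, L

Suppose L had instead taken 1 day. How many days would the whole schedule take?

25

The binding path is Z→P→C→Q = 6+1+9+9 = 25; finish at 25 days.
L is off the critical path — its longest chain is 22 days, giving 3 of slack.
The critical path is still Z→P→C→Q; finish is now 25 days.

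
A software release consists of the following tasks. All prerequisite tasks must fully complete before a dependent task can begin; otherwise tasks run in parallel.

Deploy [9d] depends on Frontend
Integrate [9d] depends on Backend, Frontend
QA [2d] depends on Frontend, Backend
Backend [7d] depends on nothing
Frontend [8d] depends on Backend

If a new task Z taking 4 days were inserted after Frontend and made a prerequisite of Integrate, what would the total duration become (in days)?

28

Originally the software release takes 24 days.
With Z inserted, Integrate now waits for max(Backend, Frontend, Z).
New critical path: Backend→Frontend→Z→Integrate = 7+8+4+9 = 28 ⇒ 28 days.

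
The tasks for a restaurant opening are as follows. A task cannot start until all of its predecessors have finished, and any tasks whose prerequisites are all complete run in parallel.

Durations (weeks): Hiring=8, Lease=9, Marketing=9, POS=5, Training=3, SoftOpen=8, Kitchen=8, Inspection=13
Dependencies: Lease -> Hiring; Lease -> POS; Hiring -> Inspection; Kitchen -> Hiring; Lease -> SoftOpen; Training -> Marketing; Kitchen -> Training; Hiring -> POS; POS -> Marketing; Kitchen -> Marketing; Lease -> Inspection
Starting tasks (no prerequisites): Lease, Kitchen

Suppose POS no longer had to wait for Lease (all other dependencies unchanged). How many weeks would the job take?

31

With the dependency in place, Lease→Hiring→POS→Marketing = 9+8+5+9 = 31 sets the finish at 31 weeks.
Dropping Lease→POS doesn't change POS's earliest start (17); another predecessor still binds.
New critical path: Lease→Hiring→POS→Marketing = 9+8+5+9 = 31 ⇒ 31 weeks.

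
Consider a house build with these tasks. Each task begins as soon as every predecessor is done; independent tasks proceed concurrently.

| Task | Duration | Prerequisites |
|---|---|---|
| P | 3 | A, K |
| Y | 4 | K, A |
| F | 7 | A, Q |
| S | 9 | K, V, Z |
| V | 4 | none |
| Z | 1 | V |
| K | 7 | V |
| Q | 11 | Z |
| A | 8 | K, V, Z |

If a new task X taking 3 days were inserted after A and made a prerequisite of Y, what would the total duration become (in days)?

26

Originally the schedule takes 26 days.
With X inserted, Y now waits for max(K, A, X).
New critical path: V→K→A→X→Y = 4+7+8+3+4 = 26 ⇒ 26 days.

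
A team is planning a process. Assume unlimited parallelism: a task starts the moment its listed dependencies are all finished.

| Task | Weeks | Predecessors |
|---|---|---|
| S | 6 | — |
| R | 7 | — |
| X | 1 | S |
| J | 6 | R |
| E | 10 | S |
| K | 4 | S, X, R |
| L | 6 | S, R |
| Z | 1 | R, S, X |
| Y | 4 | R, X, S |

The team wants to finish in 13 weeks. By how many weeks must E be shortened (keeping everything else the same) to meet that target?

3

Current finish: 16 weeks; target: 13.
E is on every critical path, so each week cut from E cuts the finish by one (this holds down to a finish of 13).
Need 16 − 13 = 3 weeks off E → E becomes 7 weeks, finish becomes 13.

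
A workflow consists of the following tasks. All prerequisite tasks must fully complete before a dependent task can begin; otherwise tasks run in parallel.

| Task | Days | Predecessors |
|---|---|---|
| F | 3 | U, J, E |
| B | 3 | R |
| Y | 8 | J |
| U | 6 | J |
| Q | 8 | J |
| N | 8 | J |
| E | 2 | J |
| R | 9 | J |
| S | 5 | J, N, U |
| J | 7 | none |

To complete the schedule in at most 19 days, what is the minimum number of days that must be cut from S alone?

Current finish: 20 days; target: 19.
S is on every critical path, so each day cut from S cuts the finish by one (this holds down to a finish of 19).
Need 20 − 19 = 1 day off S → S becomes 4 days, finish becomes 19.

1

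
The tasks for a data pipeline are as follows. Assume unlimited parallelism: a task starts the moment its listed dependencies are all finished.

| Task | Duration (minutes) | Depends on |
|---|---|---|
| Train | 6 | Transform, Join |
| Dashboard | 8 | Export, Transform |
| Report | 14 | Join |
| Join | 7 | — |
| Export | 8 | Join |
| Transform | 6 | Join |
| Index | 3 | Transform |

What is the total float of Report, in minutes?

2

Join→Export→Dashboard = 7+8+8 = 23 sets the makespan at 23 minutes.
The longest chain containing Report totals 21 minutes.
So Report can slip 23 − 21 = 2 minutes.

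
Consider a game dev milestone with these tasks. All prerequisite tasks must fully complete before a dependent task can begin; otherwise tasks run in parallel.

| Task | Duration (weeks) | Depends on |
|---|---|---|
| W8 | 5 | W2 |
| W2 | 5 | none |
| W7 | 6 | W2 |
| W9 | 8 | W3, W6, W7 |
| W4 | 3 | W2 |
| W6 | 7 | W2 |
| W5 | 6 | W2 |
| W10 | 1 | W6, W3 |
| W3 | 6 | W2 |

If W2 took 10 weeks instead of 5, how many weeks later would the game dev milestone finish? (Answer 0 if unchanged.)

The binding path is W2→W6→W9 = 5+7+8 = 20; finish at 20 weeks.
W2 lies on that path, so at 10 weeks the path becomes 25 weeks.
No other chain overtakes it, so the finish is 25 weeks.
Change in finish: 25 − 20 = +5 weeks.

5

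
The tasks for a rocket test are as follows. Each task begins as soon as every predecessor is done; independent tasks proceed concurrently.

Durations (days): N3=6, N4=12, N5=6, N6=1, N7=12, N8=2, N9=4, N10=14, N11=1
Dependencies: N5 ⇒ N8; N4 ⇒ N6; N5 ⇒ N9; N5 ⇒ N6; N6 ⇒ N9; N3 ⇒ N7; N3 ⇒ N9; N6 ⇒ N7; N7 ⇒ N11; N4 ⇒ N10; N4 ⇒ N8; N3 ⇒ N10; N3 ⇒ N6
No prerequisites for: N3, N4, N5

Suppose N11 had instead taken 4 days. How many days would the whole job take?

29

Baseline: N4→N6→N7→N11 = 12+1+12+1 = 26 → 26 days.
Since N11 is critical, the +3 change carries straight to that chain (now 29 days).
No other chain overtakes it, so the finish is 29 days.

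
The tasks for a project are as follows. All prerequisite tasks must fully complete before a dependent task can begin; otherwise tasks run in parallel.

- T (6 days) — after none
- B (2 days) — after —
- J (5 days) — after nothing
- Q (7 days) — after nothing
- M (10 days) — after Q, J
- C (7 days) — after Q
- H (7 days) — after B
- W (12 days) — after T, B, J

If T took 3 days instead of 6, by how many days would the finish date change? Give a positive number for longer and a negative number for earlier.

Critical path before the change: T→W = 6+12 = 18 giving 18 days.
Since T is critical, the -3 change carries straight to that chain (now 15 days).
The binding chain switches to J→W = 5+12 = 17; finish 17 days.
Change in finish: 17 − 18 = -1 days.

-1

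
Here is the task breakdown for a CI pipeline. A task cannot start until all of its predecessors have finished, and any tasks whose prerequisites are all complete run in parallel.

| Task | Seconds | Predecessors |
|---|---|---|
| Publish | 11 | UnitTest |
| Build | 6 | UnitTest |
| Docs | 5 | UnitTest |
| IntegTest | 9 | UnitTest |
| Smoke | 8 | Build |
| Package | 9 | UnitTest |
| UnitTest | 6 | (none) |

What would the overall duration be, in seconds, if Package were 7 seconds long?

20

The binding path is UnitTest→Build→Smoke = 6+6+8 = 20; finish at 20 seconds.
Package is off the critical path — its longest chain is 15 seconds, giving 5 of slack.
No other chain overtakes it, so the finish is 20 seconds.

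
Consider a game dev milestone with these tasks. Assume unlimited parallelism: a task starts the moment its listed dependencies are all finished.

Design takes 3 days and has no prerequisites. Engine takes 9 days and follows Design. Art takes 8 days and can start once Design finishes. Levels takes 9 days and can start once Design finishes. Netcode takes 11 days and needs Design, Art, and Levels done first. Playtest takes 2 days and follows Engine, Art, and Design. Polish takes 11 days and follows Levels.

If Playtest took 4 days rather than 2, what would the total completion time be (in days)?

Baseline: Design→Levels→Netcode = 3+9+11 = 23 → 23 days.
Playtest is off the critical path — its longest chain is 14 days, giving 9 of slack.
No other chain overtakes it, so the finish is 23 days.

23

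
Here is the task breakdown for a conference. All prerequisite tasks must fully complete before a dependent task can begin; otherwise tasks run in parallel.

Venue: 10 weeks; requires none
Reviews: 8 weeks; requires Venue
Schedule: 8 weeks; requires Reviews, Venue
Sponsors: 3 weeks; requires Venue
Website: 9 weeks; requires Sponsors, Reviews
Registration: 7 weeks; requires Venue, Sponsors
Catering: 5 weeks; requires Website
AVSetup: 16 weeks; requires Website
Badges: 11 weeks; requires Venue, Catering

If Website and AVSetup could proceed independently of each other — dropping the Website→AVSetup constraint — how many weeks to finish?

43

With the dependency in place, Venue→Reviews→Website→Catering→Badges = 10+8+9+5+11 = 43 sets the finish at 43 weeks.
Without Website→AVSetup, AVSetup's earliest start moves from 27 to 0.
New critical path: Venue→Reviews→Website→Catering→Badges = 10+8+9+5+11 = 43 ⇒ 43 weeks.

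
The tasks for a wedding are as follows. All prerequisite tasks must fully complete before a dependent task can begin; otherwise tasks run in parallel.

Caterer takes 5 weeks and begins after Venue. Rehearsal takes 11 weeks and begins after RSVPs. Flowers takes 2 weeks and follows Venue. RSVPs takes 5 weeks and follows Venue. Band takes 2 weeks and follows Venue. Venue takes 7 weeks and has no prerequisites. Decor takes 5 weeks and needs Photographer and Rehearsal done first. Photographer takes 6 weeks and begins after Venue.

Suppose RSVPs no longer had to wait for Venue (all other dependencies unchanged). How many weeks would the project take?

Original critical path: Venue→RSVPs→Rehearsal→Decor = 7+5+11+5 = 28 ⇒ 28 weeks.
Without Venue→RSVPs, RSVPs's earliest start moves from 7 to 0.
New critical path: RSVPs→Rehearsal→Decor = 5+11+5 = 21 ⇒ 21 weeks.

21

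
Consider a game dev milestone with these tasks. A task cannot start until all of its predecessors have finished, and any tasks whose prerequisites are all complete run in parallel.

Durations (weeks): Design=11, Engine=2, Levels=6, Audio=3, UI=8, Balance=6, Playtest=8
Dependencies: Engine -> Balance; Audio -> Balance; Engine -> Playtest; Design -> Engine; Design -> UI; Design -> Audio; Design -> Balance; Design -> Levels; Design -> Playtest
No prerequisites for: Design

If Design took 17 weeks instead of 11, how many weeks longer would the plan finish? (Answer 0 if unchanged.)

As given, the longest chain is Design→Engine→Playtest = 11+2+8 = 21, so the finish is 21 weeks.
Since Design is critical, the +6 change carries straight to that chain (now 27 weeks).
That remains the longest chain; total 27 weeks.
Change in finish: 27 − 21 = +6 weeks.

6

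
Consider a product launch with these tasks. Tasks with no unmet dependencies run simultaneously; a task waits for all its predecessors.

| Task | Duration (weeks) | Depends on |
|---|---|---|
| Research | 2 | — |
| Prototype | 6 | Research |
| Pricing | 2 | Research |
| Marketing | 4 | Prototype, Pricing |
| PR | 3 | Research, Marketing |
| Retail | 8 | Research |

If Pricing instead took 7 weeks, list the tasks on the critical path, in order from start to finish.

The binding path is Research→Prototype→Marketing→PR = 2+6+4+3 = 15; finish at 15 weeks.
Pricing is off the critical path — its longest chain is 11 weeks, giving 4 of slack.
Now Research→Pricing→Marketing→PR = 2+7+4+3 = 16 is longest, so the finish becomes 16 weeks.

Research, Pricing, Marketing, PR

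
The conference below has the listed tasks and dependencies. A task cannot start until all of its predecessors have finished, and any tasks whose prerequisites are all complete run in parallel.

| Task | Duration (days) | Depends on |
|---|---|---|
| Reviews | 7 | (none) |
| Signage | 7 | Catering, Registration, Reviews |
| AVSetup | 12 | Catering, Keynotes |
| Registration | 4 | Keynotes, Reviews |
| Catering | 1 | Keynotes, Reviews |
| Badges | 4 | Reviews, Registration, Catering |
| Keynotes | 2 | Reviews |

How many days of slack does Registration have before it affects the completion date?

Reviews→Keynotes→Catering→AVSetup = 7+2+1+12 = 22 sets the makespan at 22 days.
Registration finishes as early as 13 and must finish by 15.
Slack of Registration = 11 − 9 = 2 days.

2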